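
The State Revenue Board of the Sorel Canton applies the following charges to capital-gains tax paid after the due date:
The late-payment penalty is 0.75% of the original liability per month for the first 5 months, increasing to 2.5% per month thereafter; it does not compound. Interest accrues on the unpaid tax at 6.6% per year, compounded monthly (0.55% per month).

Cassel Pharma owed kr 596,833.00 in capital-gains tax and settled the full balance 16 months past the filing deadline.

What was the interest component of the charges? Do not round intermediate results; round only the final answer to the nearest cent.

kr 54,744.42

Interest: kr 596,833.00 × ((1 + 0.0055)^16 − 1) = kr 596,833.00 × 0.0917249… = kr 54,744.4219…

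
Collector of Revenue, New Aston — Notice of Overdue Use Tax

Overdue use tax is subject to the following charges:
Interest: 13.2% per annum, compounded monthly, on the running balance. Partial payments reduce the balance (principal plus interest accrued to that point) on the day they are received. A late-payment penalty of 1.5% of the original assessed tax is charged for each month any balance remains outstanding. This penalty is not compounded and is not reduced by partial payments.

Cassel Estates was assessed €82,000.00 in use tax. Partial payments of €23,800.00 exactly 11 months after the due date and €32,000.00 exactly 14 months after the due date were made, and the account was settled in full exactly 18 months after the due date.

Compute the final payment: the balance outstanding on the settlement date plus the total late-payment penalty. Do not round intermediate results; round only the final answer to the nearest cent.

Monthly rate = 13.2% ÷ 12 = 1.1%
Balance at month 11: €82,000.0000 × (1 + 0.011)^11 = €92,486.1208…
After €23,800.00 payment: €92,486.1208… − €23,800.00 = €68,686.1208…
Balance at month 14: €68,686.1208… × (1 + 0.011)^3 = €70,977.7873…
After €32,000.00 payment: €70,977.7873… − €32,000.00 = €38,977.7873…
Balance at month 18: €38,977.7873… × (1 + 0.011)^4 = €40,721.3159…
Penalty: 18 × 1.5% × €82,000.00 = €22,140.00
Final settlement = outstanding balance + penalty = €40,721.3159… + €22,140.00 = €62,861.32

€62,861.32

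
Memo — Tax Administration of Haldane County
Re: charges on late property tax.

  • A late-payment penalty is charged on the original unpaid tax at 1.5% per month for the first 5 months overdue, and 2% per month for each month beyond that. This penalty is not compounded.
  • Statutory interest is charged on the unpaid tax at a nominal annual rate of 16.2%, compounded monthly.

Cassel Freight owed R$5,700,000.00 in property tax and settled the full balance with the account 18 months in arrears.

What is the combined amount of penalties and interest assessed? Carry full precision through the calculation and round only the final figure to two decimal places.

Penalty, months 1–5: 5 × 1.5% × R$5,700,000.00 = R$427,500.00
Penalty, months 6–18: 13 × 2% × R$5,700,000.00 = R$1,482,000.00
Interest (16.2%/yr ÷ 12 = 1.35%/month): R$5,700,000.00 × ((1 + 0.0135)^18 − 1) = R$1,556,085.8129…
Penalties + interest = R$1,909,500.0000 + R$1,556,085.8129… = R$3,465,585.81

R$3,465,585.81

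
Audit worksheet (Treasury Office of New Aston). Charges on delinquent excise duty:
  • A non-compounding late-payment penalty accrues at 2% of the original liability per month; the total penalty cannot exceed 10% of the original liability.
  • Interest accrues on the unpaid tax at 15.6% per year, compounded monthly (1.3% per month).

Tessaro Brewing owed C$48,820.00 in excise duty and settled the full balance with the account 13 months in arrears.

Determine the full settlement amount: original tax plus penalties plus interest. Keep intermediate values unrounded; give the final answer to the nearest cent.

C$62,627.82

Penalty (uncapped): 13 × 2% × C$48,820.00 = C$12,693.20; cap = 10% × C$48,820.00 = C$4,882.00 → penalty = C$4,882.00
Interest: C$48,820.00 × ((1 + 0.013)^13 − 1) = C$48,820.00 × 0.1828312… = C$8,925.8216…
Total = C$48,820.00 + C$4,882.0000 + C$8,925.8216… = C$62,627.82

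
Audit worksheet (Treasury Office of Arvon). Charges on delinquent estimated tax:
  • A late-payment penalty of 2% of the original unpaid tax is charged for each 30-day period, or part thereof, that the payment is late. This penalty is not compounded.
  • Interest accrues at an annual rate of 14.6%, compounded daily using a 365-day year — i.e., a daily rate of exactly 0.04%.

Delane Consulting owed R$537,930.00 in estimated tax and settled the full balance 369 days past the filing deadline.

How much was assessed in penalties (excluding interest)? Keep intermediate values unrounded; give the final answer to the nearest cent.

Penalty periods: ⌈369/30⌉ = 13; penalty = 13 × 2% × R$537,930.00 = R$139,861.80

R$139,861.80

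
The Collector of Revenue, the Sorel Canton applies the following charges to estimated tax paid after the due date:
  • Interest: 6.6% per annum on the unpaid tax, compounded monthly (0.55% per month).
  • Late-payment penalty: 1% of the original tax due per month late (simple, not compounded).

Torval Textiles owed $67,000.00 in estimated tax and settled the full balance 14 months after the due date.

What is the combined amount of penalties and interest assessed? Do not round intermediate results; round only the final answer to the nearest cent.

$14,727.55

Late-payment penalty: 14 × 1% × $67,000.00 = $9,380.00
Interest: $67,000.00 × ((1 + 0.0055)^14 − 1) = $67,000.00 × 0.0798142… = $5,347.5539…
Penalties + interest = $9,380.0000 + $5,347.5539… = $14,727.55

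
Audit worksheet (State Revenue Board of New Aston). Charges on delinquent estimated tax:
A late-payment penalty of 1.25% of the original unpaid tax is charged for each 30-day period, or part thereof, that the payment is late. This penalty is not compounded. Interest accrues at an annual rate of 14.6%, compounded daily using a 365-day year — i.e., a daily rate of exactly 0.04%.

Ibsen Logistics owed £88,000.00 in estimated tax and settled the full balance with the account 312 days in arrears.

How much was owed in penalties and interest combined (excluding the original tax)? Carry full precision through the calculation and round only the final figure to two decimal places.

Penalty periods: ⌈312/30⌉ = 11; penalty = 11 × 1.25% × £88,000.00 = £12,100.00
Interest: £88,000.00 × ((1 + 0.0004)^312 − 1) = £88,000.00 × 0.13289358… = £11,694.6347…
Penalties + interest = £12,100.0000 + £11,694.6347… = £23,794.63

£23,794.63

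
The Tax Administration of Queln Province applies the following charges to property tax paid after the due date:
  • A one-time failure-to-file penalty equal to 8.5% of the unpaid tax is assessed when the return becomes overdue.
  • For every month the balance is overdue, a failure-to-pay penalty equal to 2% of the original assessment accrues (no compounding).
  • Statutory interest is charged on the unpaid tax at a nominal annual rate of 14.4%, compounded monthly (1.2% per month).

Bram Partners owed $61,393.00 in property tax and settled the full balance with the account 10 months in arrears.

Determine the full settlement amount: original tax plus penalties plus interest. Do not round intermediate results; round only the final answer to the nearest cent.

$86,667.99

Failure-to-file penalty: 8.5% × $61,393.00 = $5,218.41…
Failure-to-pay penalty: 10 × 2% × $61,393.00 = $12,278.60
Interest: $61,393.00 × ((1 + 0.012)^10 − 1) = $61,393.00 × 0.1266918… = $7,777.9883…
Total = $61,393.00 + $17,497.0050 + $7,777.9883… = $86,667.99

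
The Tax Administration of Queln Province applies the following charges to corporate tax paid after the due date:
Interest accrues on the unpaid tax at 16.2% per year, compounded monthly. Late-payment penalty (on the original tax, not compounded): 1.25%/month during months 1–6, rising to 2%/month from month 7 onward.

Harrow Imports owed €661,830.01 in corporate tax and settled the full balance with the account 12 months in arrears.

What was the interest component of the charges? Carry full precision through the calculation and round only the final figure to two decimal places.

Interest (16.2%/yr ÷ 12 = 1.35%/month): €661,830.01 × ((1 + 0.0135)^12 − 1) = €115,546.6411…

€115,546.64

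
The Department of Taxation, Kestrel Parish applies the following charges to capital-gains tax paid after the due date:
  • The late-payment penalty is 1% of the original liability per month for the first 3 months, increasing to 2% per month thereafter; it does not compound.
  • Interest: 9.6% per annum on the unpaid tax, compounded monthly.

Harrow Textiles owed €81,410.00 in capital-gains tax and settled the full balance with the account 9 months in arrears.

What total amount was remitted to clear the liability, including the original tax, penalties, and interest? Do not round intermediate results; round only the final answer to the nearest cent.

Penalty, months 1–3: 3 × 1% × €81,410.00 = €2,442.30
Penalty, months 4–9: 6 × 2% × €81,410.00 = €9,769.20
Interest (9.6%/yr ÷ 12 = 0.8%/month): €81,410.00 × ((1 + 0.008)^9 − 1) = €6,052.6323…
Total = €81,410.00 + €12,211.5000 + €6,052.6323… = €99,674.13

€99,674.13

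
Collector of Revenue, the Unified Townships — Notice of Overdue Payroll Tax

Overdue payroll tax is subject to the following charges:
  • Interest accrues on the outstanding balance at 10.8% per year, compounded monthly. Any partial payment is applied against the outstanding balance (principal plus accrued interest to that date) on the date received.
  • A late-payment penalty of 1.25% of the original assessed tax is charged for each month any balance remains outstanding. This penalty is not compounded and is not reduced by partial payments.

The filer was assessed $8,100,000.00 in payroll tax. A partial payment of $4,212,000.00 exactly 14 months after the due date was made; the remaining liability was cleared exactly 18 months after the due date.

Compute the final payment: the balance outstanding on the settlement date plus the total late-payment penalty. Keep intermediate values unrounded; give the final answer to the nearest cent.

$6,974,377.16

Monthly rate = 10.8% ÷ 12 = 0.9%
Balance at month 14: $8,100,000.0000 × (1 + 0.009)^14 = $9,182,508.6515…
After $4,212,000.00 payment: $9,182,508.6515… − $4,212,000.00 = $4,970,508.6515…
Balance at month 18: $4,970,508.6515… × (1 + 0.009)^4 = $5,151,877.1567…
Penalty: 18 × 1.25% × $8,100,000.00 = $1,822,500.00
Final settlement = outstanding balance + penalty = $5,151,877.1567… + $1,822,500.00 = $6,974,377.16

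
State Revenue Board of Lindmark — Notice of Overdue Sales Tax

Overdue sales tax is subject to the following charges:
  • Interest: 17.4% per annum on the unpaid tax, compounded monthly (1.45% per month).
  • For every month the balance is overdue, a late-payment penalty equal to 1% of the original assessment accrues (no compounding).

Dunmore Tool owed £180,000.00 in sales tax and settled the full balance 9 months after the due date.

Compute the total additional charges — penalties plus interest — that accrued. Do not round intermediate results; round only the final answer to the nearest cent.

Late-payment penalty = 1% × £180,000.00 × 9 mo = £16,200.00
Interest: £180,000.00 × ((1 + 0.0145)^9 − 1) = £180,000.00 × 0.1383307… = £24,899.5325…
Penalties + interest = £16,200.0000 + £24,899.5325… = £41,099.53

£41,099.53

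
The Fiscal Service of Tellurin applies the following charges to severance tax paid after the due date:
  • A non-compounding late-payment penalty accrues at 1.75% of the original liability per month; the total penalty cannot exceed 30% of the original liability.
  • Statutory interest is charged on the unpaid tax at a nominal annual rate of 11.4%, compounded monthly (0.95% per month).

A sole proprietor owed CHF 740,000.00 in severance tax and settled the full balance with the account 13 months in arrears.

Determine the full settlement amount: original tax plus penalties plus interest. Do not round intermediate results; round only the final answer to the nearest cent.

Penalty: 13 × 1.75% × CHF 740,000.00 = CHF 168,350.00 (below the 30% cap of CHF 222,000.00)
Interest: CHF 740,000.00 × ((1 + 0.0095)^13 − 1) = CHF 740,000.00 × 0.1307906… = CHF 96,785.0690…
Total = CHF 740,000.00 + CHF 168,350.0000 + CHF 96,785.0690… = CHF 1,005,135.07

CHF 1,005,135.07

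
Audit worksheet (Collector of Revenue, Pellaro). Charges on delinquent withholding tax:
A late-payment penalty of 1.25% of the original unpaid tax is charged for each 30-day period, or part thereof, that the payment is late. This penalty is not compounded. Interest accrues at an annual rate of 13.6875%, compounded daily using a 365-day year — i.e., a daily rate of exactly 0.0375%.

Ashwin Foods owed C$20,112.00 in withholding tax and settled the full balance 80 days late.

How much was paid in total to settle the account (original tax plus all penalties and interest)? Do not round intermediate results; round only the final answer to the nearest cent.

Penalty periods: ⌈80/30⌉ = 3; penalty = 3 × 1.25% × C$20,112.00 = C$754.20
Interest: C$20,112.00 × ((1 + 0.000375)^80 − 1) = C$20,112.00 × 0.03044874… = C$612.3850…
Total = C$20,112.00 + C$754.2000 + C$612.3850… = C$21,478.59

C$21,478.59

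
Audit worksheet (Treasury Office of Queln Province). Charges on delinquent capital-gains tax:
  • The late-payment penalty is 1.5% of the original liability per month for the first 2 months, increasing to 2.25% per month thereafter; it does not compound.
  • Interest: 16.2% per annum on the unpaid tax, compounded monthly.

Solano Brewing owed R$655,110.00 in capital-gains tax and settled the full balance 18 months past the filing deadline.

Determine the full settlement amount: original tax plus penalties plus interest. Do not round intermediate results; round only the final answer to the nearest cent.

Penalty, months 1–2: 2 × 1.5% × R$655,110.00 = R$19,653.30
Penalty, months 3–18: 16 × 2.25% × R$655,110.00 = R$235,839.60
Interest (16.2%/yr ÷ 12 = 1.35%/month): R$655,110.00 × ((1 + 0.0135)^18 − 1) = R$178,843.3995…
Total = R$655,110.00 + R$255,492.9000 + R$178,843.3995… = R$1,089,446.30

R$1,089,446.30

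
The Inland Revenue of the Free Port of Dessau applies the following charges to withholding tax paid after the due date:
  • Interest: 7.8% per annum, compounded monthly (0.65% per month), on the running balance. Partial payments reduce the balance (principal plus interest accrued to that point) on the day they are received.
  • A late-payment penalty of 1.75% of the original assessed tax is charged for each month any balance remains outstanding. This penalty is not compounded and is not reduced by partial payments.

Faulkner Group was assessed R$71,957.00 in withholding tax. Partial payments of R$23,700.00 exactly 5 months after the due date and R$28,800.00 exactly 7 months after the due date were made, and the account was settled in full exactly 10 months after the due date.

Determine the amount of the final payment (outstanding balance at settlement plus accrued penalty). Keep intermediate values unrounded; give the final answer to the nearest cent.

R$35,520.30

Balance at month 5: R$71,957.0000 × (1 + 0.0065)^5 = R$74,326.2026…
After R$23,700.00 payment: R$74,326.2026… − R$23,700.00 = R$50,626.2026…
Balance at month 7: R$50,626.2026… × (1 + 0.0065)^2 = R$51,286.4822…
After R$28,800.00 payment: R$51,286.4822… − R$28,800.00 = R$22,486.4822…
Balance at month 10: R$22,486.4822… × (1 + 0.0065)^3 = R$22,927.8249…
Penalty: 10 × 1.75% × R$71,957.00 = R$12,592.48…
Final settlement = outstanding balance + penalty = R$22,927.8249… + R$12,592.48… = R$35,520.30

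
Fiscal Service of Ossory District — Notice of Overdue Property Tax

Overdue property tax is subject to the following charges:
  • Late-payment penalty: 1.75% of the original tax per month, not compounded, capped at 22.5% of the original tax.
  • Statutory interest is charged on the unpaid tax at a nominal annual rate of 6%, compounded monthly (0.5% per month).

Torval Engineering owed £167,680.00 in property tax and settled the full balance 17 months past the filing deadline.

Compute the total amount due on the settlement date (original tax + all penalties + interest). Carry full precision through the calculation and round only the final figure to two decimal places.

Penalty (uncapped): 17 × 1.75% × £167,680.00 = £49,884.80; cap = 22.5% × £167,680.00 = £37,728.00 → penalty = £37,728.00
Interest: £167,680.00 × ((1 + 0.005)^17 − 1) = £167,680.00 × 0.0884865… = £14,837.4175…
Total = £167,680.00 + £37,728.0000 + £14,837.4175… = £220,245.42

£220,245.42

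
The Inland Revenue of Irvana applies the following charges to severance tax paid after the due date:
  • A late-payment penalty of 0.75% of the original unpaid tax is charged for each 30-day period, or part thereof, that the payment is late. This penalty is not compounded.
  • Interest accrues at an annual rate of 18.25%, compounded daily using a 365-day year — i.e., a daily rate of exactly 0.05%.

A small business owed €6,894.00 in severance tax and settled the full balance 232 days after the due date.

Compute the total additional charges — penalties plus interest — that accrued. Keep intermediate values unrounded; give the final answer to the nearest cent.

Penalty periods: ⌈232/30⌉ = 8; penalty = 8 × 0.75% × €6,894.00 = €413.64
Interest: €6,894.00 × ((1 + 0.0005)^232 − 1) = €6,894.00 × 0.12296332… = €847.7091…
Penalties + interest = €413.6400 + €847.7091… = €1,261.35

€1,261.35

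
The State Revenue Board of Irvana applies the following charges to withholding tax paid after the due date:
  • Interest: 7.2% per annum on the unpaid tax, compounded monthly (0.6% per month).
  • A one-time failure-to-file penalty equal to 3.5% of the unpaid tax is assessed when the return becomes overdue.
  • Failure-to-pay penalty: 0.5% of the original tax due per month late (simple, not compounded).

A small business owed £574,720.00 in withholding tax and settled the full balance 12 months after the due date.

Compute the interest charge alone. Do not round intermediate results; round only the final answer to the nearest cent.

Interest: £574,720.00 × ((1 + 0.006)^12 − 1) = £574,720.00 × 0.0744242… = £42,773.0577…

£42,773.06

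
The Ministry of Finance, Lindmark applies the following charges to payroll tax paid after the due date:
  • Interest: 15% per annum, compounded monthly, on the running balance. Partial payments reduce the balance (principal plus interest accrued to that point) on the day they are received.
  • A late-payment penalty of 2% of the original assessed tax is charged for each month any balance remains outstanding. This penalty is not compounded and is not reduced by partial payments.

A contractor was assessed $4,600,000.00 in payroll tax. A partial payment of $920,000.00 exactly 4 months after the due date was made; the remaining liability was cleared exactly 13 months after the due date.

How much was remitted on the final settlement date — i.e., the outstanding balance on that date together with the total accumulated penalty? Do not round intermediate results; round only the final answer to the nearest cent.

$5,573,385.36

Monthly rate = 15% ÷ 12 = 1.25%
Balance at month 4: $4,600,000.0000 × (1 + 0.0125)^4 = $4,834,348.5498…
After $920,000.00 payment: $4,834,348.5498… − $920,000.00 = $3,914,348.5498…
Balance at month 13: $3,914,348.5498… × (1 + 0.0125)^9 = $4,377,385.3630…
Penalty: 13 × 2% × $4,600,000.00 = $1,196,000.00
Final settlement = outstanding balance + penalty = $4,377,385.3630… + $1,196,000.00 = $5,573,385.36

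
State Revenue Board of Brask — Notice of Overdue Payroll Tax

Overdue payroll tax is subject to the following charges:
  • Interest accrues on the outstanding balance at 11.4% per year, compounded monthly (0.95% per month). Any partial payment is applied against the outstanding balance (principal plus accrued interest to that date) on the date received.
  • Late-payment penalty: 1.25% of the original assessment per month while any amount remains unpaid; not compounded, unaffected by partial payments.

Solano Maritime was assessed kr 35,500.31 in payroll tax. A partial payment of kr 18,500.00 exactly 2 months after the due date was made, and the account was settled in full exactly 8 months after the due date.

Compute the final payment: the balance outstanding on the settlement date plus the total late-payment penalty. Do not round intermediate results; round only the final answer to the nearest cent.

kr 22,259.93

Balance at month 2: kr 35,500.3100 × (1 + 0.0095)^2 = kr 36,178.0198…
After kr 18,500.00 payment: kr 36,178.0198… − kr 18,500.00 = kr 17,678.0198…
Balance at month 8: kr 17,678.0198… × (1 + 0.0095)^6 = kr 18,709.9038…
Penalty: 8 × 1.25% × kr 35,500.31 = kr 3,550.03…
Final settlement = outstanding balance + penalty = kr 18,709.9038… + kr 3,550.03… = kr 22,259.93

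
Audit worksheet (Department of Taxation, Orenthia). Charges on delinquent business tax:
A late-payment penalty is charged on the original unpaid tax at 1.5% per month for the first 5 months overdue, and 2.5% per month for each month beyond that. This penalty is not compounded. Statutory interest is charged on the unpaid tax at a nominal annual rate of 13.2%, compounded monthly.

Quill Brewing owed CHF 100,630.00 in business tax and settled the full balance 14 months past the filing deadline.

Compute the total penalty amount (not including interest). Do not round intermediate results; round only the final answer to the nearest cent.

Penalty, months 1–5: 5 × 1.5% × CHF 100,630.00 = CHF 7,547.25
Penalty, months 6–14: 9 × 2.5% × CHF 100,630.00 = CHF 22,641.75
Total penalty = CHF 7,547.25 + CHF 22,641.75 = CHF 30,189.00

CHF 30,189.00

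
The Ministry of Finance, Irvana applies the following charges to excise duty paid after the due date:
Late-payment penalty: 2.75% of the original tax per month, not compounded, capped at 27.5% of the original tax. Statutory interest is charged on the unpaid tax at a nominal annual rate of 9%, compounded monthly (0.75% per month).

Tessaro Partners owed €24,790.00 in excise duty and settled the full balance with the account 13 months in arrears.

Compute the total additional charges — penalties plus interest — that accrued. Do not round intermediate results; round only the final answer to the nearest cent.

Penalty (uncapped): 13 × 2.75% × €24,790.00 = €8,862.43…; cap = 27.5% × €24,790.00 = €6,817.25 → penalty = €6,817.25
Interest: €24,790.00 × ((1 + 0.0075)^13 − 1) = €24,790.00 × 0.1020104… = €2,528.8390…
Penalties + interest = €6,817.2500 + €2,528.8390… = €9,346.09

€9,346.09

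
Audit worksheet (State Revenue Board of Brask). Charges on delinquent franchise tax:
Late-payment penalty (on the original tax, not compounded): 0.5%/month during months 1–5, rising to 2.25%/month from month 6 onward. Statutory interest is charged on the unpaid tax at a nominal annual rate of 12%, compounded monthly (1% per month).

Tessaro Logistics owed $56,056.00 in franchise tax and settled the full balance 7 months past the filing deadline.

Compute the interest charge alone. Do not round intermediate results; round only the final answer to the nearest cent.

$4,043.62

Interest: $56,056.00 × ((1 + 0.01)^7 − 1) = $56,056.00 × 0.0721354… = $4,043.6193…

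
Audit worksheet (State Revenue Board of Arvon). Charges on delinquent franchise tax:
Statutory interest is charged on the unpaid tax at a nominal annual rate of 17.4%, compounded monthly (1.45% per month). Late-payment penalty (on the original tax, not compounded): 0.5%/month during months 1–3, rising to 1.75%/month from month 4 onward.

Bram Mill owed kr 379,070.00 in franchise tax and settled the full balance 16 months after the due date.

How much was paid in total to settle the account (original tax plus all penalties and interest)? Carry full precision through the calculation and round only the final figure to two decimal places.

Penalty, months 1–3: 3 × 0.5% × kr 379,070.00 = kr 5,686.05
Penalty, months 4–16: 13 × 1.75% × kr 379,070.00 = kr 86,238.43…
Interest: kr 379,070.00 × ((1 + 0.0145)^16 − 1) = kr 379,070.00 × 0.2590206… = kr 98,186.9233…
Total = kr 379,070.00 + kr 91,924.4750 + kr 98,186.9233… = kr 569,181.40

kr 569,181.40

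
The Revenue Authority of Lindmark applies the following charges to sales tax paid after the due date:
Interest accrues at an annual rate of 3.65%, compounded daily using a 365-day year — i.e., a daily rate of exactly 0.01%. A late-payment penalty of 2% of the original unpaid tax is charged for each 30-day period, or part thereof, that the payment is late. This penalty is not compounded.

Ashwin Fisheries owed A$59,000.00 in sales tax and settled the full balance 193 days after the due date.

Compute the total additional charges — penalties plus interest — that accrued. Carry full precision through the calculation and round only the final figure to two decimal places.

A$9,409.70

Penalty periods: ⌈193/30⌉ = 7; penalty = 7 × 2% × A$59,000.00 = A$8,260.00
Interest: A$59,000.00 × ((1 + 0.0001)^193 − 1) = A$59,000.00 × 0.01948647… = A$1,149.7014…
Penalties + interest = A$8,260.0000 + A$1,149.7014… = A$9,409.70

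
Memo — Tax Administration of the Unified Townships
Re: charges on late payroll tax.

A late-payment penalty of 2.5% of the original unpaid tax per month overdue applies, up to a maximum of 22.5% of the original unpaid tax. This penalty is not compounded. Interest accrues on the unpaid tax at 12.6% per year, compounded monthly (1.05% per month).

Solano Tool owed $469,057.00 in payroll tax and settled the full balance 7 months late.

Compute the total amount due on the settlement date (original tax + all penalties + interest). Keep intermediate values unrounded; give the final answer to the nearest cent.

Penalty: 7 × 2.5% × $469,057.00 = $82,084.98… (below the 22.5% cap of $105,537.83…)
Interest: $469,057.00 × ((1 + 0.0105)^7 − 1) = $469,057.00 × 0.0758562… = $35,580.8793…
Total = $469,057.00 + $82,084.9750 + $35,580.8793… = $586,722.85

$586,722.85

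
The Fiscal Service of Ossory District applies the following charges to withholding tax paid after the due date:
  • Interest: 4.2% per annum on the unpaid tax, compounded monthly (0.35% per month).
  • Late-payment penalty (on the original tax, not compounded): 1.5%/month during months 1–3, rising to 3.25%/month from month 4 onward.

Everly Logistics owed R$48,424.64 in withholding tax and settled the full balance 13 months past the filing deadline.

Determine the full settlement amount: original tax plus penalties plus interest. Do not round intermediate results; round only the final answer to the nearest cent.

Penalty, months 1–3: 3 × 1.5% × R$48,424.64 = R$2,179.11…
Penalty, months 4–13: 10 × 3.25% × R$48,424.64 = R$15,738.01…
Interest: R$48,424.64 × ((1 + 0.0035)^13 − 1) = R$48,424.64 × 0.0464679… = R$2,250.1899…
Total = R$48,424.64 + R$17,917.1168 + R$2,250.1899… = R$68,591.95

R$68,591.95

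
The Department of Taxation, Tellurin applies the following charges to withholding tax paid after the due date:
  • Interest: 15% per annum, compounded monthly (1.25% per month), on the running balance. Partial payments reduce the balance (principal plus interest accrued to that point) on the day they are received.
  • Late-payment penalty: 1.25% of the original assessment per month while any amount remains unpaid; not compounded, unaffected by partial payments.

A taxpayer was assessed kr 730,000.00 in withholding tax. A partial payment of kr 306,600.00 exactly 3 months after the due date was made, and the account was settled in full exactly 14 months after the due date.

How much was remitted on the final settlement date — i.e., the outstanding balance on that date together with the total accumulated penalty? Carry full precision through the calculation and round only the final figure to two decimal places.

Balance at month 3: kr 730,000.0000 × (1 + 0.0125)^3 = kr 757,718.6133…
After kr 306,600.00 payment: kr 757,718.6133… − kr 306,600.00 = kr 451,118.6133…
Balance at month 14: kr 451,118.6133… × (1 + 0.0125)^11 = kr 517,173.3021…
Penalty: 14 × 1.25% × kr 730,000.00 = kr 127,750.00
Final settlement = outstanding balance + penalty = kr 517,173.3021… + kr 127,750.00 = kr 644,923.30

kr 644,923.30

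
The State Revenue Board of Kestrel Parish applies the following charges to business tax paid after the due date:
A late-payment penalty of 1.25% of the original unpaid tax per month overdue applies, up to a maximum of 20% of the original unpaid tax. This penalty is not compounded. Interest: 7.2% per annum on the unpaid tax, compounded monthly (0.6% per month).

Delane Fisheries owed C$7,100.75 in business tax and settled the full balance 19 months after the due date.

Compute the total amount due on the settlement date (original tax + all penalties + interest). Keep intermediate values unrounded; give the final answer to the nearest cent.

Penalty (uncapped): 19 × 1.25% × C$7,100.75 = C$1,686.43…; cap = 20% × C$7,100.75 = C$1,420.15 → penalty = C$1,420.15
Interest: C$7,100.75 × ((1 + 0.006)^19 − 1) = C$7,100.75 × 0.1203704… = C$854.7203…
Total = C$7,100.75 + C$1,420.1500 + C$854.7203… = C$9,375.62

C$9,375.62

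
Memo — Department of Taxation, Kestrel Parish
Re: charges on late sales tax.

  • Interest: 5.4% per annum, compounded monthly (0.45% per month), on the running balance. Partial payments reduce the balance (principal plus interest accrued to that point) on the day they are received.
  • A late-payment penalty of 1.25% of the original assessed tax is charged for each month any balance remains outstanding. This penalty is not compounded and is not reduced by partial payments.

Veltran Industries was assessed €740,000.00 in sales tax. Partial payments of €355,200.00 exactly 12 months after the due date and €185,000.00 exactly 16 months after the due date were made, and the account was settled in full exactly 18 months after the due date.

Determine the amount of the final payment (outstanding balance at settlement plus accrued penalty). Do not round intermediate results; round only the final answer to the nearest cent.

€417,220.98

Balance at month 12: €740,000.0000 × (1 + 0.0045)^12 = €780,963.9964…
After €355,200.00 payment: €780,963.9964… − €355,200.00 = €425,763.9964…
Balance at month 16: €425,763.9964… × (1 + 0.0045)^4 = €433,479.6341…
After €185,000.00 payment: €433,479.6341… − €185,000.00 = €248,479.6341…
Balance at month 18: €248,479.6341… × (1 + 0.0045)^2 = €250,720.9825…
Penalty: 18 × 1.25% × €740,000.00 = €166,500.00
Final settlement = outstanding balance + penalty = €250,720.9825… + €166,500.00 = €417,220.98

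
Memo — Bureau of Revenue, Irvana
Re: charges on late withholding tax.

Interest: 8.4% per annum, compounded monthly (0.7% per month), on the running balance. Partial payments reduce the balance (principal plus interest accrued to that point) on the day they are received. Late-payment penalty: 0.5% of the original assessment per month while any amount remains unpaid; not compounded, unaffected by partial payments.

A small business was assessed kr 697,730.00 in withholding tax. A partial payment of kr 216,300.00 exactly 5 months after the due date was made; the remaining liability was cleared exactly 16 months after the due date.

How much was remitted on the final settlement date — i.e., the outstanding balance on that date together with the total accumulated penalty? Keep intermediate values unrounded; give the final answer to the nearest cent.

Balance at month 5: kr 697,730.0000 × (1 + 0.007)^5 = kr 722,494.8393…
After kr 216,300.00 payment: kr 722,494.8393… − kr 216,300.00 = kr 506,194.8393…
Balance at month 16: kr 506,194.8393… × (1 + 0.007)^11 = kr 546,565.0901…
Penalty: 16 × 0.5% × kr 697,730.00 = kr 55,818.40
Final settlement = outstanding balance + penalty = kr 546,565.0901… + kr 55,818.40 = kr 602,383.49

kr 602,383.49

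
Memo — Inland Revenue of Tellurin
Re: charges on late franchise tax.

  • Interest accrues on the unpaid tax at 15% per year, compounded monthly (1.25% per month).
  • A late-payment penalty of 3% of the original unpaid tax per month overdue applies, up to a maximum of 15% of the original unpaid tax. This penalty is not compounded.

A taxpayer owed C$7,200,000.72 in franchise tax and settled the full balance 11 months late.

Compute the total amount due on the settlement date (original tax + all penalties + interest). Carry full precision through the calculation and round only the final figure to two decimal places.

C$9,334,255.28

Penalty (uncapped): 11 × 3% × C$7,200,000.72 = C$2,376,000.24…; cap = 15% × C$7,200,000.72 = C$1,080,000.11… → penalty = C$1,080,000.11…
Interest: C$7,200,000.72 × ((1 + 0.0125)^11 − 1) = C$7,200,000.72 × 0.1464242… = C$1,054,254.4537…
Total = C$7,200,000.72 + C$1,080,000.1080 + C$1,054,254.4537… = C$9,334,255.28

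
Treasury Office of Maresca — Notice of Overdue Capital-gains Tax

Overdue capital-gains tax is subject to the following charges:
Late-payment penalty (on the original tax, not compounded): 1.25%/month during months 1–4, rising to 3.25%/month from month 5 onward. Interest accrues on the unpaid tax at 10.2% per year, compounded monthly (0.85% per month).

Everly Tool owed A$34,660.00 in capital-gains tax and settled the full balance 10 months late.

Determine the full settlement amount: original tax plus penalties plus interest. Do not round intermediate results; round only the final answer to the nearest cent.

Penalty, months 1–4: 4 × 1.25% × A$34,660.00 = A$1,733.00
Penalty, months 5–10: 6 × 3.25% × A$34,660.00 = A$6,758.70
Interest: A$34,660.00 × ((1 + 0.0085)^10 − 1) = A$34,660.00 × 0.0883261… = A$3,061.3810…
Total = A$34,660.00 + A$8,491.7000 + A$3,061.3810… = A$46,213.08

A$46,213.08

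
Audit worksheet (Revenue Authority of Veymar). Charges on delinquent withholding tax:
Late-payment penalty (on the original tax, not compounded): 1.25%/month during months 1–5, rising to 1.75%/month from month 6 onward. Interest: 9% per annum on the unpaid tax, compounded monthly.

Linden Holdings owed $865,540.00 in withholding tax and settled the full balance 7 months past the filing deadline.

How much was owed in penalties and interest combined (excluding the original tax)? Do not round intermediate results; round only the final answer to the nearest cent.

$130,866.30

Penalty, months 1–5: 5 × 1.25% × $865,540.00 = $54,096.25
Penalty, months 6–7: 2 × 1.75% × $865,540.00 = $30,293.90
Interest (9%/yr ÷ 12 = 0.75%/month): $865,540.00 × ((1 + 0.0075)^7 − 1) = $46,476.1456…
Penalties + interest = $84,390.1500 + $46,476.1456… = $130,866.30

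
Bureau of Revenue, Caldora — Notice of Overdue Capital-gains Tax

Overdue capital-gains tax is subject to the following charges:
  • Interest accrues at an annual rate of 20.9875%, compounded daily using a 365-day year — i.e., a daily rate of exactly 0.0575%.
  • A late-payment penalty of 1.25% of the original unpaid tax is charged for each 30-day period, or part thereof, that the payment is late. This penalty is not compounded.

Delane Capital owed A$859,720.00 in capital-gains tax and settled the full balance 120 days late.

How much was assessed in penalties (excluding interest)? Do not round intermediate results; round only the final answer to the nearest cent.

A$42,986.00

Penalty periods: ⌈120/30⌉ = 4; penalty = 4 × 1.25% × A$859,720.00 = A$42,986.00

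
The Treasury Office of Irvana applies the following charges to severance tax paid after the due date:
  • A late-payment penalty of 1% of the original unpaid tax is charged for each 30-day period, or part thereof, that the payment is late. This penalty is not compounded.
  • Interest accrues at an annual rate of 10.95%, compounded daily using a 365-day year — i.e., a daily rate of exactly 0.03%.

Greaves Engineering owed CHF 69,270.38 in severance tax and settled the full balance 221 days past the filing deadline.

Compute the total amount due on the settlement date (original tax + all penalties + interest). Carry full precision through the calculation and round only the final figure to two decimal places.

Penalty periods: ⌈221/30⌉ = 8; penalty = 8 × 1% × CHF 69,270.38 = CHF 5,541.63…
Interest: CHF 69,270.38 × ((1 + 0.0003)^221 − 1) = CHF 69,270.38 × 0.06853661… = CHF 4,747.5569…
Total = CHF 69,270.38 + CHF 5,541.6304 + CHF 4,747.5569… = CHF 79,559.57

CHF 79,559.57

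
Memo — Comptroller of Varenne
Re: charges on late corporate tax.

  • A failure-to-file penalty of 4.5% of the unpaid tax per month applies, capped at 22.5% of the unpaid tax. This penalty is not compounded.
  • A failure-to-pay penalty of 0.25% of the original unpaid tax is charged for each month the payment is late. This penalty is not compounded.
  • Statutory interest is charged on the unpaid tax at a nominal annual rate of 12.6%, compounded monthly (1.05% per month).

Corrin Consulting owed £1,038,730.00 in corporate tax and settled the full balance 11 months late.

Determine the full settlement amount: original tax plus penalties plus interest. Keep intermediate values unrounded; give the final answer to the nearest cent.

£1,427,483.87

Failure-to-file: 11 × 4.5% × £1,038,730.00 = £514,171.35, capped at 22.5% × £1,038,730.00 = £233,714.25
Failure-to-pay penalty = 0.25% × £1,038,730.00 × 11 mo = £28,565.08…
Interest: £1,038,730.00 × ((1 + 0.0105)^11 − 1) = £1,038,730.00 × 0.1217588… = £126,474.5483…
Total = £1,038,730.00 + £262,279.3250 + £126,474.5483… = £1,427,483.87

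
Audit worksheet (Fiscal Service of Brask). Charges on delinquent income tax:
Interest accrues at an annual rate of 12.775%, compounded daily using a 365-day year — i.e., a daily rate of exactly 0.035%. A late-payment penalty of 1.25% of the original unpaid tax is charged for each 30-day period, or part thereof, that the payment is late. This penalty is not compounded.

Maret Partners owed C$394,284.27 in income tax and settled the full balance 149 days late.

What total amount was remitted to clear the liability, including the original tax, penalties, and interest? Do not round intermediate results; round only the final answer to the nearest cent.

Penalty periods: ⌈149/30⌉ = 5; penalty = 5 × 1.25% × C$394,284.27 = C$24,642.77…
Interest: C$394,284.27 × ((1 + 0.00035)^149 − 1) = C$394,284.27 × 0.05352415… = C$21,103.7297…
Total = C$394,284.27 + C$24,642.7669… + C$21,103.7297… = C$440,030.77

C$440,030.77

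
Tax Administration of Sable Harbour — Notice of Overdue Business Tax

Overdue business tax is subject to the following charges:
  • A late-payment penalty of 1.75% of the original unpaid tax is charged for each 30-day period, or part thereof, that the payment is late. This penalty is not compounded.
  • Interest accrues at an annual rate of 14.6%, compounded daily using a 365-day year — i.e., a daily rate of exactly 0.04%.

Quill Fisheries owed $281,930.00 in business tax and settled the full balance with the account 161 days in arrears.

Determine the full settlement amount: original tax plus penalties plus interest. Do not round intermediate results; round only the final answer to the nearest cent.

$330,282.46

Penalty periods: ⌈161/30⌉ = 6; penalty = 6 × 1.75% × $281,930.00 = $29,602.65
Interest: $281,930.00 × ((1 + 0.0004)^161 − 1) = $281,930.00 × 0.06650519… = $18,749.8077…
Total = $281,930.00 + $29,602.6500 + $18,749.8077… = $330,282.46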